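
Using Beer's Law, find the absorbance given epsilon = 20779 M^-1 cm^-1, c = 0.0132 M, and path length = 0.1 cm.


A = epsilon * c * l
A = 20779 * 0.0132 * 0.1
A = 27.4283

27.4283


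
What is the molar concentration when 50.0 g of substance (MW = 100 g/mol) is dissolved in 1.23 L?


C = (mass / MW) / volume
C = (50.0 / 100) / 1.23
C = 0.4065 M

0.4065 M


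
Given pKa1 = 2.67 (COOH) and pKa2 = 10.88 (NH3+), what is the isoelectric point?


pI = (pKa1 + pKa2) / 2
pI = (2.67 + 10.88) / 2
pI = 6.775

6.775


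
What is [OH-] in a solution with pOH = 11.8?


[OH-] = 10^(-pOH)
[OH-] = 10^(-11.8)
[OH-] = 1.585e-12 M

1.585e-12 M


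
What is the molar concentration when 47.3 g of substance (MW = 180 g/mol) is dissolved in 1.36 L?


C = (mass / MW) / volume
C = (47.3 / 180) / 1.36
C = 0.1932 M

0.1932 M


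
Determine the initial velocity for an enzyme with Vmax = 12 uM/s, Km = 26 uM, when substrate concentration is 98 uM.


v = Vmax * [S] / (Km + [S])
v = 12 * 98 / (26 + 98)
v = 9.4839 uM/s

9.4839 uM/s


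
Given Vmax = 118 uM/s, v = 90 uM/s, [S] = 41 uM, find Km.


Km = [S] * (Vmax - v) / v
Km = 41 * (118 - 90) / 90
Km = 12.7556 uM

12.7556 uM


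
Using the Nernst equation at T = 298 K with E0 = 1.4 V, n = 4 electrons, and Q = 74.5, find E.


E = E0 - (RT/nF) * ln(Q)
E = 1.4 - (8.314 * 298 / (4 * 96485)) * ln(74.5)
E = 1.3723 V

1.3723 V


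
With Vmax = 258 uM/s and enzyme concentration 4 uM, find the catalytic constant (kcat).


kcat = Vmax / [E]t
kcat = 258 / 4
kcat = 64.5 s^-1

64.5 s^-1


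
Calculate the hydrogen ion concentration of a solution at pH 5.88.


[H+] = 10^(-pH)
[H+] = 10^(-5.88)
[H+] = 1.318e-06 M

1.318e-06 M


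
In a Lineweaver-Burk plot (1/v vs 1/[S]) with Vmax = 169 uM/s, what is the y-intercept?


y-intercept = 1/Vmax
= 1/169
= 0.0059 s/uM

0.0059 s/uM


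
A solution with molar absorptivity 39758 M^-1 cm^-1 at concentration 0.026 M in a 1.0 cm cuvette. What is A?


A = epsilon * c * l
A = 39758 * 0.026 * 1.0
A = 1033.708

1033.708


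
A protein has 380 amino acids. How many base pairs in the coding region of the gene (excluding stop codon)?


Each amino acid = 1 codon = 3 bp
bp = 380 * 3 = 1140 bp

1140 bp


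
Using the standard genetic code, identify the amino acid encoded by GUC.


Standard genetic code lookup.
Codon GUC -> Val

Val


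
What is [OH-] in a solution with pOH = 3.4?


[OH-] = 10^(-pOH)
[OH-] = 10^(-3.4)
[OH-] = 3.981e-04 M

3.981e-04 M


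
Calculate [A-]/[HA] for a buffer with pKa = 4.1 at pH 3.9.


[A-]/[HA] = 10^(pH - pKa)
= 10^(3.9 - 4.1)
= 0.631

0.631


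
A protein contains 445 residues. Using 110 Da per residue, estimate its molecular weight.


MW = n_residues * 110 Da
MW = 445 * 110
MW = 48950 Da

48950 Da


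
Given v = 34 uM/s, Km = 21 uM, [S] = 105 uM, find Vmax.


Vmax = v * (Km + [S]) / [S]
Vmax = 34 * (21 + 105) / 105
Vmax = 40.8 uM/s

40.8 uM/s


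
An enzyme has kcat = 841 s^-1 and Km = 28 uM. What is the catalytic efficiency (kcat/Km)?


Catalytic efficiency = kcat / Km
= 841 / 28
= 30.0357 uM^-1*s^-1

30.0357 uM^-1*s^-1


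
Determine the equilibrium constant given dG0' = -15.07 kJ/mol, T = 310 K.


Keq = exp(-dG0 * 1000 / (R * T))
Keq = exp(-(-15.07) * 1000 / (8.314 * 310))
Keq = 346.2336

346.2336


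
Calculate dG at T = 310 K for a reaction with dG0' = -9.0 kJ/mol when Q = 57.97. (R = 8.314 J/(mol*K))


dG = dG0' + RT * ln(Q) / 1000
dG = -9.0 + 8.314 * 310 * ln(57.97) / 1000
dG = 1.4638 kJ/mol

1.4638 kJ/mol


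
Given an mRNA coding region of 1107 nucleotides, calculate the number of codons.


codons = nucleotides / 3
codons = 1107 / 3 = 369

369


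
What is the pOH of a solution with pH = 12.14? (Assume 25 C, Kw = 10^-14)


pOH = 14 - pH
pOH = 14 - 12.14
pOH = 1.86

1.86


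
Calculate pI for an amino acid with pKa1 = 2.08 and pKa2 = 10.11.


pI = (pKa1 + pKa2) / 2
pI = (2.08 + 10.11) / 2
pI = 6.095

6.095


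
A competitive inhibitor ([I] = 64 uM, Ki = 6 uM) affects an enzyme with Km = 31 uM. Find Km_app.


Km_app = Km * (1 + [I]/Ki)
Km_app = 31 * (1 + 64/6)
Km_app = 361.6667 uM

361.6667 uM


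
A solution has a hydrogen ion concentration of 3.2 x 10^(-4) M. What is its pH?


pH = -log10([H+])
pH = -log10(3.2 x 10^(-4))
pH = 3.4949

3.4949


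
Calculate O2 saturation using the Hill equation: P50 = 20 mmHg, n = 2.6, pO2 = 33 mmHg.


Y = pO2^n / (P50^n + pO2^n)
Y = 33^2.6 / (20^2.6 + 33^2.6)
Y = 78.62%

78.62%


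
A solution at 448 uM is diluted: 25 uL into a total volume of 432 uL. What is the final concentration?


C2 = C1 * V1 / V2
C2 = 448 * 25 / 432
C2 = 25.9259 uM

25.9259 uM


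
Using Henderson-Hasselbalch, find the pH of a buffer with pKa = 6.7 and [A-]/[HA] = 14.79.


pH = pKa + log10([A-]/[HA])
pH = 6.7 + log10(14.79)
pH = 7.87

7.87


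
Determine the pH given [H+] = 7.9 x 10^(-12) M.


pH = -log10([H+])
pH = -log10(7.9 x 10^(-12))
pH = 11.1024

11.1024


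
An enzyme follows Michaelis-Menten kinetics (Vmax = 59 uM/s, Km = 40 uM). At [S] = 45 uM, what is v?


v = Vmax * [S] / (Km + [S])
v = 59 * 45 / (40 + 45)
v = 31.2353 uM/s

31.2353 uM/s


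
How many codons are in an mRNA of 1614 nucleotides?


codons = nucleotides / 3
codons = 1614 / 3 = 538

538


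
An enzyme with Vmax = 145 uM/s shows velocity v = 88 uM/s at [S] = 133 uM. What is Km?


Km = [S] * (Vmax - v) / v
Km = 133 * (145 - 88) / 88
Km = 86.1477 uM

86.1477 uM


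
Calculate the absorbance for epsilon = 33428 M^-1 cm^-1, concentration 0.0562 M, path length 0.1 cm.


A = epsilon * c * l
A = 33428 * 0.0562 * 0.1
A = 187.8654

187.8654


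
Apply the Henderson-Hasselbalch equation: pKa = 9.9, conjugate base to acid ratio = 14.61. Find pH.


pH = pKa + log10([A-]/[HA])
pH = 9.9 + log10(14.61)
pH = 11.0647

11.0647


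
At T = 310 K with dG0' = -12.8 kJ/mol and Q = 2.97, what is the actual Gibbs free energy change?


dG = dG0' + RT * ln(Q) / 1000
dG = -12.8 + 8.314 * 310 * ln(2.97) / 1000
dG = -9.9944 kJ/mol

-9.9944 kJ/mol


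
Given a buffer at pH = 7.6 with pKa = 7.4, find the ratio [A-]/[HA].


[A-]/[HA] = 10^(pH - pKa)
= 10^(7.6 - 7.4)
= 1.5849

1.5849


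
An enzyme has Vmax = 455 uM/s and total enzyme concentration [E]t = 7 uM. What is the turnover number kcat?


kcat = Vmax / [E]t
kcat = 455 / 7
kcat = 65.0 s^-1

65.0 s^-1


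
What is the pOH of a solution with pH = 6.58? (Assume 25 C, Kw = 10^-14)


pOH = 14 - pH
pOH = 14 - 6.58
pOH = 7.42

7.42


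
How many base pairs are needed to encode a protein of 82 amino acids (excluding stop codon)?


Each amino acid = 1 codon = 3 bp
bp = 82 * 3 = 246 bp

246 bp


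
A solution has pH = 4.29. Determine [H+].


[H+] = 10^(-pH)
[H+] = 10^(-4.29)
[H+] = 5.129e-05 M

5.129e-05 M


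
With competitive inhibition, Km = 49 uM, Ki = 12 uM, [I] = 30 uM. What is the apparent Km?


Km_app = Km * (1 + [I]/Ki)
Km_app = 49 * (1 + 30/12)
Km_app = 171.5 uM

171.5 uM


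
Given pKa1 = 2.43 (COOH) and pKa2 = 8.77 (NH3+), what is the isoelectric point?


pI = (pKa1 + pKa2) / 2
pI = (2.43 + 8.77) / 2
pI = 5.6

5.6


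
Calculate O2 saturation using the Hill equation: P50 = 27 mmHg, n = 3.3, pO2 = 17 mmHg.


Y = pO2^n / (P50^n + pO2^n)
Y = 17^3.3 / (27^3.3 + 17^3.3)
Y = 17.85%

17.85%


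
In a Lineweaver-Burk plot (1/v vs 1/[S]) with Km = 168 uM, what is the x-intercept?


x-intercept = -1/Km
= -1/168
= -0.006 1/uM

-0.006 1/uM


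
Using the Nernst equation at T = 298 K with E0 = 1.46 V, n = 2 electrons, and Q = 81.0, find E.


E = E0 - (RT/nF) * ln(Q)
E = 1.46 - (8.314 * 298 / (2 * 96485)) * ln(81.0)
E = 1.4036 V

1.4036 V


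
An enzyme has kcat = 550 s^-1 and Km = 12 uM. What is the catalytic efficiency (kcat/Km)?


Catalytic efficiency = kcat / Km
= 550 / 12
= 45.8333 uM^-1*s^-1

45.8333 uM^-1*s^-1


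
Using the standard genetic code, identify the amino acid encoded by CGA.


Standard genetic code lookup.
Codon CGA -> Arg

Arg


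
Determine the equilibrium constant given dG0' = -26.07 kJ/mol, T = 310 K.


Keq = exp(-dG0 * 1000 / (R * T))
Keq = exp(-(-26.07) * 1000 / (8.314 * 310))
Keq = 24712.8811

24712.8811


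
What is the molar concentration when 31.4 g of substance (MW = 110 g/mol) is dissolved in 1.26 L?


C = (mass / MW) / volume
C = (31.4 / 110) / 1.26
C = 0.2266 M

0.2266 M


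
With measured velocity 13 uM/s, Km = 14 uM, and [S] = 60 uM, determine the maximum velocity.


Vmax = v * (Km + [S]) / [S]
Vmax = 13 * (14 + 60) / 60
Vmax = 16.0333 uM/s

16.0333 uM/s


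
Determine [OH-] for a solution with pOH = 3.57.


[OH-] = 10^(-pOH)
[OH-] = 10^(-3.57)
[OH-] = 2.692e-04 M

2.692e-04 M


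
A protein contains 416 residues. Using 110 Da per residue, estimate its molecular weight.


MW = n_residues * 110 Da
MW = 416 * 110
MW = 45760 Da

45760 Da


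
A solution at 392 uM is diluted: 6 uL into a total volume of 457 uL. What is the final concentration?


C2 = C1 * V1 / V2
C2 = 392 * 6 / 457
C2 = 5.1466 uM

5.1466 uM


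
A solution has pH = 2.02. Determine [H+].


[H+] = 10^(-pH)
[H+] = 10^(-2.02)
[H+] = 0.0095 M

0.0095 M


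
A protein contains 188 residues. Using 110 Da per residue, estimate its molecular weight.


MW = n_residues * 110 Da
MW = 188 * 110
MW = 20680 Da

20680 Da


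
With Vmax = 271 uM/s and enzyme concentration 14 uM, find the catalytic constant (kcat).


kcat = Vmax / [E]t
kcat = 271 / 14
kcat = 19.3571 s^-1

19.3571 s^-1


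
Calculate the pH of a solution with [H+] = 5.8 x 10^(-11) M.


pH = -log10([H+])
pH = -log10(5.8 x 10^(-11))
pH = 10.2366

10.2366


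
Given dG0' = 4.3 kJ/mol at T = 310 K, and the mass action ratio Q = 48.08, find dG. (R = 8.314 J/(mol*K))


dG = dG0' + RT * ln(Q) / 1000
dG = 4.3 + 8.314 * 310 * ln(48.08) / 1000
dG = 14.2817 kJ/mol

14.2817 kJ/mol


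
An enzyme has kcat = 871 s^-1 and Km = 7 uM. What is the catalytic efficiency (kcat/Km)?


Catalytic efficiency = kcat / Km
= 871 / 7
= 124.4286 uM^-1*s^-1

124.4286 uM^-1*s^-1


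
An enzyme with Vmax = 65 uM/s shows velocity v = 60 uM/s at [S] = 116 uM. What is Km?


Km = [S] * (Vmax - v) / v
Km = 116 * (65 - 60) / 60
Km = 9.6667 uM

9.6667 uM


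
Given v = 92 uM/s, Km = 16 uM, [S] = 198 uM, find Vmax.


Vmax = v * (Km + [S]) / [S]
Vmax = 92 * (16 + 198) / 198
Vmax = 99.4343 uM/s

99.4343 uM/s


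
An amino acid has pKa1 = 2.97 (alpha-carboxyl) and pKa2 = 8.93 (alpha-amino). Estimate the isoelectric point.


pI = (pKa1 + pKa2) / 2
pI = (2.97 + 8.93) / 2
pI = 5.95

5.95


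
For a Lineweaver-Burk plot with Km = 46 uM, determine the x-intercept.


x-intercept = -1/Km
= -1/46
= -0.0217 1/uM

-0.0217 1/uM


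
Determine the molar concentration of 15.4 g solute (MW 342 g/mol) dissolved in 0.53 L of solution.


C = (mass / MW) / volume
C = (15.4 / 342) / 0.53
C = 0.085 M

0.085 M


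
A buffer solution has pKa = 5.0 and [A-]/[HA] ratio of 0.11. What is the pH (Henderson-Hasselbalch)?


pH = pKa + log10([A-]/[HA])
pH = 5.0 + log10(0.11)
pH = 4.0414

4.0414


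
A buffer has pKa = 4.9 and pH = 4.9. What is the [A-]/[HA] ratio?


[A-]/[HA] = 10^(pH - pKa)
= 10^(4.9 - 4.9)
= 1.0

1.0


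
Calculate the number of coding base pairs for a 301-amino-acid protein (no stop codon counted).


Each amino acid = 1 codon = 3 bp
bp = 301 * 3 = 903 bp

903 bp


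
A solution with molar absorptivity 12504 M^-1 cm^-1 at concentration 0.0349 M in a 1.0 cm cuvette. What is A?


A = epsilon * c * l
A = 12504 * 0.0349 * 1.0
A = 436.3896

436.3896


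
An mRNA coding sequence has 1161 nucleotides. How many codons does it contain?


codons = nucleotides / 3
codons = 1161 / 3 = 387

387


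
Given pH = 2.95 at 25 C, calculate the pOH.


pOH = 14 - pH
pOH = 14 - 2.95
pOH = 11.05

11.05


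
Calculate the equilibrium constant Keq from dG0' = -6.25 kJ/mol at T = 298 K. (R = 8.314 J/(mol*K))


Keq = exp(-dG0 * 1000 / (R * T))
Keq = exp(-(-6.25) * 1000 / (8.314 * 298))
Keq = 12.4613

12.4613


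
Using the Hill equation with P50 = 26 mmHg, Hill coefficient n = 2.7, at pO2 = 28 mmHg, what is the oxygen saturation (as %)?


Y = pO2^n / (P50^n + pO2^n)
Y = 28^2.7 / (26^2.7 + 28^2.7)
Y = 54.99%

54.99%


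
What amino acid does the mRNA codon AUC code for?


Standard genetic code lookup.
Codon AUC -> Ile

Ile


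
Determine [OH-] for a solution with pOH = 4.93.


[OH-] = 10^(-pOH)
[OH-] = 10^(-4.93)
[OH-] = 1.175e-05 M

1.175e-05 M


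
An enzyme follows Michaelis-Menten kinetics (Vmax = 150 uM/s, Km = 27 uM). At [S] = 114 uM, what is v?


v = Vmax * [S] / (Km + [S])
v = 150 * 114 / (27 + 114)
v = 121.2766 uM/s

121.2766 uM/s


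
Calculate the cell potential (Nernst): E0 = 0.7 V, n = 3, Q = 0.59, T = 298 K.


E = E0 - (RT/nF) * ln(Q)
E = 0.7 - (8.314 * 298 / (3 * 96485)) * ln(0.59)
E = 0.7045 V

0.7045 V


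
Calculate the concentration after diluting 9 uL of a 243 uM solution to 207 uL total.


C2 = C1 * V1 / V2
C2 = 243 * 9 / 207
C2 = 10.5652 uM

10.5652 uM


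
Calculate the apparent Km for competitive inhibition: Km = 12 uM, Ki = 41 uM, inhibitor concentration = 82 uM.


Km_app = Km * (1 + [I]/Ki)
Km_app = 12 * (1 + 82/41)
Km_app = 36.0 uM

36.0 uM


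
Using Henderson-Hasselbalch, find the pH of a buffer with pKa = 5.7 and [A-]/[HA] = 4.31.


pH = pKa + log10([A-]/[HA])
pH = 5.7 + log10(4.31)
pH = 6.3345

6.3345


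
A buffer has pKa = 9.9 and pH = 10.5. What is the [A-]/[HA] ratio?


[A-]/[HA] = 10^(pH - pKa)
= 10^(10.5 - 9.9)
= 3.9811

3.9811


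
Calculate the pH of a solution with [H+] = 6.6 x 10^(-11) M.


pH = -log10([H+])
pH = -log10(6.6 x 10^(-11))
pH = 10.1805

10.1805


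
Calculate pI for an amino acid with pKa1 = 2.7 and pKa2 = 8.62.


pI = (pKa1 + pKa2) / 2
pI = (2.7 + 8.62) / 2
pI = 5.66

5.66


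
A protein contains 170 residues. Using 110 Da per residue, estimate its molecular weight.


MW = n_residues * 110 Da
MW = 170 * 110
MW = 18700 Da

18700 Da


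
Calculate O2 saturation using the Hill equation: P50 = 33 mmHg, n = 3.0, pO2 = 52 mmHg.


Y = pO2^n / (P50^n + pO2^n)
Y = 52^3.0 / (33^3.0 + 52^3.0)
Y = 79.64%

79.64%


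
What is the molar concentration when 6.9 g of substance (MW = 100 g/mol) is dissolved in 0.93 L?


C = (mass / MW) / volume
C = (6.9 / 100) / 0.93
C = 0.0742 M

0.0742 M


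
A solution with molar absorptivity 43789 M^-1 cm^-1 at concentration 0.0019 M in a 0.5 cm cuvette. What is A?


A = epsilon * c * l
A = 43789 * 0.0019 * 0.5
A = 41.5996

41.5996


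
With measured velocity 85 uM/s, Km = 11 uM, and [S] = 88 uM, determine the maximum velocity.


Vmax = v * (Km + [S]) / [S]
Vmax = 85 * (11 + 88) / 88
Vmax = 95.625 uM/s

95.625 uM/s


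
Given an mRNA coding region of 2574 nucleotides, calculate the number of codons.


codons = nucleotides / 3
codons = 2574 / 3 = 858

858


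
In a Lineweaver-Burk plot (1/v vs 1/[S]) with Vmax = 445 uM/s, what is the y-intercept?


y-intercept = 1/Vmax
= 1/445
= 0.0022 s/uM

0.0022 s/uM


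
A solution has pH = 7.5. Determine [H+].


[H+] = 10^(-pH)
[H+] = 10^(-7.5)
[H+] = 3.162e-08 M

3.162e-08 M


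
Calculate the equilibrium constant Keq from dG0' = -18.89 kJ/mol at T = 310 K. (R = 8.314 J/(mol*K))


Keq = exp(-dG0 * 1000 / (R * T))
Keq = exp(-(-18.89) * 1000 / (8.314 * 310))
Keq = 1524.2564

1524.2564


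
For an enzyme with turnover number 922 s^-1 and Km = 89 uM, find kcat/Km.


Catalytic efficiency = kcat / Km
= 922 / 89
= 10.3596 uM^-1*s^-1

10.3596 uM^-1*s^-1


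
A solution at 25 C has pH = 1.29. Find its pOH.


pOH = 14 - pH
pOH = 14 - 1.29
pOH = 12.71

12.71


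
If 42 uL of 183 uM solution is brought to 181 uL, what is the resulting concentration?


C2 = C1 * V1 / V2
C2 = 183 * 42 / 181
C2 = 42.4641 uM

42.4641 uM


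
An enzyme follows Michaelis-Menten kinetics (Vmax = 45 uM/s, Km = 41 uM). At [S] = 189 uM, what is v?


v = Vmax * [S] / (Km + [S])
v = 45 * 189 / (41 + 189)
v = 36.9783 uM/s

36.9783 uM/s


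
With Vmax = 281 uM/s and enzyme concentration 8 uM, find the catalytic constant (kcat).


kcat = Vmax / [E]t
kcat = 281 / 8
kcat = 35.125 s^-1

35.125 s^-1


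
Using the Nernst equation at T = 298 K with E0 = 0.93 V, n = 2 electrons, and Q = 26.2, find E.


E = E0 - (RT/nF) * ln(Q)
E = 0.93 - (8.314 * 298 / (2 * 96485)) * ln(26.2)
E = 0.8881 V

0.8881 V


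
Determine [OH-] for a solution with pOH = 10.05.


[OH-] = 10^(-pOH)
[OH-] = 10^(-10.05)
[OH-] = 8.913e-11 M

8.913e-11 M


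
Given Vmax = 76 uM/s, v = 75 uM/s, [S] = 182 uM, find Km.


Km = [S] * (Vmax - v) / v
Km = 182 * (76 - 75) / 75
Km = 2.4267 uM

2.4267 uM


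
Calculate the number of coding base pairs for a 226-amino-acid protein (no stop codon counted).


Each amino acid = 1 codon = 3 bp
bp = 226 * 3 = 678 bp

678 bp


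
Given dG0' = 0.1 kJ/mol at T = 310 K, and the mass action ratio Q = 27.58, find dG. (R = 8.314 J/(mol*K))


dG = dG0' + RT * ln(Q) / 1000
dG = 0.1 + 8.314 * 310 * ln(27.58) / 1000
dG = 8.6493 kJ/mol

8.6493 kJ/mol


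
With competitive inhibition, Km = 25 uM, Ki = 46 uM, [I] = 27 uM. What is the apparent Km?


Km_app = Km * (1 + [I]/Ki)
Km_app = 25 * (1 + 27/46)
Km_app = 39.6739 uM

39.6739 uM


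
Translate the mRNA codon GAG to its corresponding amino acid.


Standard genetic code lookup.
Codon GAG -> Glu

Glu


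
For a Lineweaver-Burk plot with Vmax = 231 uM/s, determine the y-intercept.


y-intercept = 1/Vmax
= 1/231
= 0.0043 s/uM

0.0043 s/uM


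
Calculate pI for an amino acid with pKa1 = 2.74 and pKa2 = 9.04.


pI = (pKa1 + pKa2) / 2
pI = (2.74 + 9.04) / 2
pI = 5.89

5.89


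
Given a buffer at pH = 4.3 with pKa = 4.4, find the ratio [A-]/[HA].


[A-]/[HA] = 10^(pH - pKa)
= 10^(4.3 - 4.4)
= 0.7943

0.7943


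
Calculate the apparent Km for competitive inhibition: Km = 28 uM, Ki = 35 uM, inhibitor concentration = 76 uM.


Km_app = Km * (1 + [I]/Ki)
Km_app = 28 * (1 + 76/35)
Km_app = 88.8 uM

88.8 uM


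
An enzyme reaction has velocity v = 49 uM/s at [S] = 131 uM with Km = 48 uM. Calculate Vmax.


Vmax = v * (Km + [S]) / [S]
Vmax = 49 * (48 + 131) / 131
Vmax = 66.9542 uM/s

66.9542 uM/s


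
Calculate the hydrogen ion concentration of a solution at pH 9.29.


[H+] = 10^(-pH)
[H+] = 10^(-9.29)
[H+] = 5.129e-10 M

5.129e-10 M


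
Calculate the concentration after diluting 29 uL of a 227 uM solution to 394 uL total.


C2 = C1 * V1 / V2
C2 = 227 * 29 / 394
C2 = 16.7081 uM

16.7081 uM


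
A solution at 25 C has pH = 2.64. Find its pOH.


pOH = 14 - pH
pOH = 14 - 2.64
pOH = 11.36

11.36


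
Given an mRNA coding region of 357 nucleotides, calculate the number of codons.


codons = nucleotides / 3
codons = 357 / 3 = 119

119


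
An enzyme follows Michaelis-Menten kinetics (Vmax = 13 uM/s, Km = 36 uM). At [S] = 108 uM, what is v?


v = Vmax * [S] / (Km + [S])
v = 13 * 108 / (36 + 108)
v = 9.75 uM/s

9.75 uM/s


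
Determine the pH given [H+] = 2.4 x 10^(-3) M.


pH = -log10([H+])
pH = -log10(2.4 x 10^(-3))
pH = 2.6198

2.6198


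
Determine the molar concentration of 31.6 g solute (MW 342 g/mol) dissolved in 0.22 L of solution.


C = (mass / MW) / volume
C = (31.6 / 342) / 0.22
C = 0.42 M

0.42 M


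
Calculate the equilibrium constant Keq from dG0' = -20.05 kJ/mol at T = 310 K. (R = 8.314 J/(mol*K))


Keq = exp(-dG0 * 1000 / (R * T))
Keq = exp(-(-20.05) * 1000 / (8.314 * 310))
Keq = 2390.6926

2390.6926


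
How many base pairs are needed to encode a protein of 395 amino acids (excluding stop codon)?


Each amino acid = 1 codon = 3 bp
bp = 395 * 3 = 1185 bp

1185 bp


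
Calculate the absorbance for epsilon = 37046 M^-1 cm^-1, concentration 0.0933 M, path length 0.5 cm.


A = epsilon * c * l
A = 37046 * 0.0933 * 0.5
A = 1728.1959

1728.1959


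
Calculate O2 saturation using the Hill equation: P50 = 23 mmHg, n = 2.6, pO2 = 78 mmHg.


Y = pO2^n / (P50^n + pO2^n)
Y = 78^2.6 / (23^2.6 + 78^2.6)
Y = 95.99%

95.99%


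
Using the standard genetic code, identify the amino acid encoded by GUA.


Standard genetic code lookup.
Codon GUA -> Val

Val


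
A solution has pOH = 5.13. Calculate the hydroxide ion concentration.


[OH-] = 10^(-pOH)
[OH-] = 10^(-5.13)
[OH-] = 7.413e-06 M

7.413e-06 M


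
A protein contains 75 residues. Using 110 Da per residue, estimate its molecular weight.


MW = n_residues * 110 Da
MW = 75 * 110
MW = 8250 Da

8250 Da


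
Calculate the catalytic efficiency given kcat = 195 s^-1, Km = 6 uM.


Catalytic efficiency = kcat / Km
= 195 / 6
= 32.5 uM^-1*s^-1

32.5 uM^-1*s^-1


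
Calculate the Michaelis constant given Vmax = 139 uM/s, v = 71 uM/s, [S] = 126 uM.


Km = [S] * (Vmax - v) / v
Km = 126 * (139 - 71) / 71
Km = 120.6761 uM

120.6761 uM


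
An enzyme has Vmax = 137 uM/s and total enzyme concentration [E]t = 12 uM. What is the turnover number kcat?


kcat = Vmax / [E]t
kcat = 137 / 12
kcat = 11.4167 s^-1

11.4167 s^-1


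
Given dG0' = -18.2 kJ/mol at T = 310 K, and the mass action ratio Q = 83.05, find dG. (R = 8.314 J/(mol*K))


dG = dG0' + RT * ln(Q) / 1000
dG = -18.2 + 8.314 * 310 * ln(83.05) / 1000
dG = -6.8096 kJ/mol

-6.8096 kJ/mol


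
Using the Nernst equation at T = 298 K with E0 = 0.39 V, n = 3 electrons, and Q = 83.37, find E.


E = E0 - (RT/nF) * ln(Q)
E = 0.39 - (8.314 * 298 / (3 * 96485)) * ln(83.37)
E = 0.3521 V

0.3521 V


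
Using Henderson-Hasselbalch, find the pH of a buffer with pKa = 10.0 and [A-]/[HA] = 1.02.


pH = pKa + log10([A-]/[HA])
pH = 10.0 + log10(1.02)
pH = 10.0086

10.0086


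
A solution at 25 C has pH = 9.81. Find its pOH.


pOH = 14 - pH
pOH = 14 - 9.81
pOH = 4.19

4.19


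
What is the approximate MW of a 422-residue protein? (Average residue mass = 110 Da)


MW = n_residues * 110 Da
MW = 422 * 110
MW = 46420 Da

46420 Da


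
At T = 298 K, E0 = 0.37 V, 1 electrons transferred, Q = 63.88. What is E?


E = E0 - (RT/nF) * ln(Q)
E = 0.37 - (8.314 * 298 / (1 * 96485)) * ln(63.88)
E = 0.2633 V

0.2633 V


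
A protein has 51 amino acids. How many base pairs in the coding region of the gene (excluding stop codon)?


Each amino acid = 1 codon = 3 bp
bp = 51 * 3 = 153 bp

153 bp


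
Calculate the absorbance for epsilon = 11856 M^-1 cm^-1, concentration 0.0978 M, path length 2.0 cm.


A = epsilon * c * l
A = 11856 * 0.0978 * 2.0
A = 2319.0336

2319.0336


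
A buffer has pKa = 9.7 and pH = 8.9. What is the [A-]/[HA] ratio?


[A-]/[HA] = 10^(pH - pKa)
= 10^(8.9 - 9.7)
= 0.1585

0.1585


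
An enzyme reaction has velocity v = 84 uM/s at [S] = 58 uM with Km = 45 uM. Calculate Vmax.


Vmax = v * (Km + [S]) / [S]
Vmax = 84 * (45 + 58) / 58
Vmax = 149.1724 uM/s

149.1724 uM/s


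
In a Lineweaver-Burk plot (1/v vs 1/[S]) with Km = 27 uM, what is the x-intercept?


x-intercept = -1/Km
= -1/27
= -0.037 1/uM

-0.037 1/uM


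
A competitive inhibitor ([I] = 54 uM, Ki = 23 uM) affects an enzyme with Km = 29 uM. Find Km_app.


Km_app = Km * (1 + [I]/Ki)
Km_app = 29 * (1 + 54/23)
Km_app = 97.087 uM

97.087 uM


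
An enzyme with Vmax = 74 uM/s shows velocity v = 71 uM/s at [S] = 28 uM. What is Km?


Km = [S] * (Vmax - v) / v
Km = 28 * (74 - 71) / 71
Km = 1.1831 uM

1.1831 uM


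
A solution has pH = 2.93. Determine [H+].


[H+] = 10^(-pH)
[H+] = 10^(-2.93)
[H+] = 0.0012 M

0.0012 M


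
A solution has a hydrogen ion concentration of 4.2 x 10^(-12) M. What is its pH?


pH = -log10([H+])
pH = -log10(4.2 x 10^(-12))
pH = 11.3768

11.3768


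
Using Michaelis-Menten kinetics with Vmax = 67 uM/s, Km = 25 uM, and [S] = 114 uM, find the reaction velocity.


v = Vmax * [S] / (Km + [S])
v = 67 * 114 / (25 + 114)
v = 54.9496 uM/s

54.9496 uM/s


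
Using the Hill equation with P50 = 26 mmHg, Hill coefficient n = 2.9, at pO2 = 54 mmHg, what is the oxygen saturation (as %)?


Y = pO2^n / (P50^n + pO2^n)
Y = 54^2.9 / (26^2.9 + 54^2.9)
Y = 89.28%

89.28%


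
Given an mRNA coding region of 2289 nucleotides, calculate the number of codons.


codons = nucleotides / 3
codons = 2289 / 3 = 763

763


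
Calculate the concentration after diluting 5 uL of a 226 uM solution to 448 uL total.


C2 = C1 * V1 / V2
C2 = 226 * 5 / 448
C2 = 2.5223 uM

2.5223 uM


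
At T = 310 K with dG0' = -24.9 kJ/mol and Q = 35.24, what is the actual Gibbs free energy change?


dG = dG0' + RT * ln(Q) / 1000
dG = -24.9 + 8.314 * 310 * ln(35.24) / 1000
dG = -15.719 kJ/mol

-15.719 kJ/mol


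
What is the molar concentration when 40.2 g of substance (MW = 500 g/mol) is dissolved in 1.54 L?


C = (mass / MW) / volume
C = (40.2 / 500) / 1.54
C = 0.0522 M

0.0522 M


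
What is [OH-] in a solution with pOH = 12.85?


[OH-] = 10^(-pOH)
[OH-] = 10^(-12.85)
[OH-] = 1.413e-13 M

1.413e-13 M


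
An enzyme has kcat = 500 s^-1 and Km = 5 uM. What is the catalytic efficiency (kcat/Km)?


Catalytic efficiency = kcat / Km
= 500 / 5
= 100.0 uM^-1*s^-1

100.0 uM^-1*s^-1


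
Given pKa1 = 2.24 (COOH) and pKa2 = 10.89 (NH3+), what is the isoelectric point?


pI = (pKa1 + pKa2) / 2
pI = (2.24 + 10.89) / 2
pI = 6.565

6.565


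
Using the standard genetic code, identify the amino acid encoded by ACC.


Standard genetic code lookup.
Codon ACC -> Thr

Thr


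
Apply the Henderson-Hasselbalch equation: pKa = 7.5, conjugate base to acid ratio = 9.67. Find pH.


pH = pKa + log10([A-]/[HA])
pH = 7.5 + log10(9.67)
pH = 8.4854

8.4854


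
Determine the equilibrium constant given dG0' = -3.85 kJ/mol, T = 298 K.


Keq = exp(-dG0 * 1000 / (R * T))
Keq = exp(-(-3.85) * 1000 / (8.314 * 298))
Keq = 4.7301

4.7301


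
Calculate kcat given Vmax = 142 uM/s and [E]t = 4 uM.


kcat = Vmax / [E]t
kcat = 142 / 4
kcat = 35.5 s^-1

35.5 s^-1


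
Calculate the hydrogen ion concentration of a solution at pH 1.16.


[H+] = 10^(-pH)
[H+] = 10^(-1.16)
[H+] = 0.0692 M

0.0692 M


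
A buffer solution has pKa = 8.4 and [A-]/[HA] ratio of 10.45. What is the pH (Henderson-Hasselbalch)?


pH = pKa + log10([A-]/[HA])
pH = 8.4 + log10(10.45)
pH = 9.4191

9.4191


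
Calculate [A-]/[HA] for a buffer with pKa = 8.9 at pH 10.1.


[A-]/[HA] = 10^(pH - pKa)
= 10^(10.1 - 8.9)
= 15.8489

15.8489


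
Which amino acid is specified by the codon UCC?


Standard genetic code lookup.
Codon UCC -> Ser

Ser


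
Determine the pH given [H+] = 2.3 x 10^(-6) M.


pH = -log10([H+])
pH = -log10(2.3 x 10^(-6))
pH = 5.6383

5.6383


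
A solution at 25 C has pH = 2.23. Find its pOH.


pOH = 14 - pH
pOH = 14 - 2.23
pOH = 11.77

11.77


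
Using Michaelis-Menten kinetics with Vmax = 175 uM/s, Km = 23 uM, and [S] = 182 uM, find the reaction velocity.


v = Vmax * [S] / (Km + [S])
v = 175 * 182 / (23 + 182)
v = 155.3659 uM/s

155.3659 uM/s


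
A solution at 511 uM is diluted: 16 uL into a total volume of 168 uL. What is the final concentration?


C2 = C1 * V1 / V2
C2 = 511 * 16 / 168
C2 = 48.6667 uM

48.6667 uM


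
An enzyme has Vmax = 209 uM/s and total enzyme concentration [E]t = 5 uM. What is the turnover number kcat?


kcat = Vmax / [E]t
kcat = 209 / 5
kcat = 41.8 s^-1

41.8 s^-1


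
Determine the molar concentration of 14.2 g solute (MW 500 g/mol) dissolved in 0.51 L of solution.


C = (mass / MW) / volume
C = (14.2 / 500) / 0.51
C = 0.0557 M

0.0557 M


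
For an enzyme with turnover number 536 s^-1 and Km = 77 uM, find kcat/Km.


Catalytic efficiency = kcat / Km
= 536 / 77
= 6.961 uM^-1*s^-1

6.961 uM^-1*s^-1


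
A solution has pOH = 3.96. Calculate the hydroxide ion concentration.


[OH-] = 10^(-pOH)
[OH-] = 10^(-3.96)
[OH-] = 1.096e-04 M

1.096e-04 M


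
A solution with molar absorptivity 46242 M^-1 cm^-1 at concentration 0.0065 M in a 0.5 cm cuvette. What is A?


A = epsilon * c * l
A = 46242 * 0.0065 * 0.5
A = 150.2865

150.2865


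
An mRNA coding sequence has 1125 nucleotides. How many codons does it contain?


codons = nucleotides / 3
codons = 1125 / 3 = 375

375


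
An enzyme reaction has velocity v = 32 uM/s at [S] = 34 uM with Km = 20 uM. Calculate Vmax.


Vmax = v * (Km + [S]) / [S]
Vmax = 32 * (20 + 34) / 34
Vmax = 50.8235 uM/s

50.8235 uM/s


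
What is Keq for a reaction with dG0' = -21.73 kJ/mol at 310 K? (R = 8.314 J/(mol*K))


Keq = exp(-dG0 * 1000 / (R * T))
Keq = exp(-(-21.73) * 1000 / (8.314 * 310))
Keq = 4587.8796

4587.8796


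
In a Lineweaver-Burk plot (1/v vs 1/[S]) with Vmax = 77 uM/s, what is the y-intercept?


y-intercept = 1/Vmax
= 1/77
= 0.013 s/uM

0.013 s/uM


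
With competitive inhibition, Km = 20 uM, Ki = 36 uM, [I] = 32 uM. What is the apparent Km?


Km_app = Km * (1 + [I]/Ki)
Km_app = 20 * (1 + 32/36)
Km_app = 37.7778 uM

37.7778 uM


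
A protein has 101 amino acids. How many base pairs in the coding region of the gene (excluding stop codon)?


Each amino acid = 1 codon = 3 bp
bp = 101 * 3 = 303 bp

303 bp


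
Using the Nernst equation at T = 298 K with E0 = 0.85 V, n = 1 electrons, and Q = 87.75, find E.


E = E0 - (RT/nF) * ln(Q)
E = 0.85 - (8.314 * 298 / (1 * 96485)) * ln(87.75)
E = 0.7351 V

0.7351 V


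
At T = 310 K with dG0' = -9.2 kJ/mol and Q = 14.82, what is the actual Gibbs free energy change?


dG = dG0' + RT * ln(Q) / 1000
dG = -9.2 + 8.314 * 310 * ln(14.82) / 1000
dG = -2.2515 kJ/mol

-2.2515 kJ/mol


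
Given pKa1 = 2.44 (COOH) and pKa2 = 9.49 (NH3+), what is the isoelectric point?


pI = (pKa1 + pKa2) / 2
pI = (2.44 + 9.49) / 2
pI = 5.965

5.965


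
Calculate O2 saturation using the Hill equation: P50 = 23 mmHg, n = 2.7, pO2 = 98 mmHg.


Y = pO2^n / (P50^n + pO2^n)
Y = 98^2.7 / (23^2.7 + 98^2.7)
Y = 98.04%

98.04%


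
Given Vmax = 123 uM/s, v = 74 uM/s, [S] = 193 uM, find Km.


Km = [S] * (Vmax - v) / v
Km = 193 * (123 - 74) / 74
Km = 127.7973 uM

127.7973 uM


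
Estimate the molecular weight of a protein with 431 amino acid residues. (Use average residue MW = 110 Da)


MW = n_residues * 110 Da
MW = 431 * 110
MW = 47410 Da

47410 Da


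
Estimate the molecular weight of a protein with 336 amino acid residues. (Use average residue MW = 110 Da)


MW = n_residues * 110 Da
MW = 336 * 110
MW = 36960 Da

36960 Da


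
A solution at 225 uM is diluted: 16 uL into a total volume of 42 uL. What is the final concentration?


C2 = C1 * V1 / V2
C2 = 225 * 16 / 42
C2 = 85.7143 uM

85.7143 uM


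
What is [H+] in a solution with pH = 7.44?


[H+] = 10^(-pH)
[H+] = 10^(-7.44)
[H+] = 3.631e-08 M

3.631e-08 M


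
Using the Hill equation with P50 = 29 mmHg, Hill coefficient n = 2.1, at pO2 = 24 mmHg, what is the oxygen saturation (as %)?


Y = pO2^n / (P50^n + pO2^n)
Y = 24^2.1 / (29^2.1 + 24^2.1)
Y = 40.19%

40.19%


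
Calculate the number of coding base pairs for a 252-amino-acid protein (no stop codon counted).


Each amino acid = 1 codon = 3 bp
bp = 252 * 3 = 756 bp

756 bp


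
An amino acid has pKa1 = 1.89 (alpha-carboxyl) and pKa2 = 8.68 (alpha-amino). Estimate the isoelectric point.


pI = (pKa1 + pKa2) / 2
pI = (1.89 + 8.68) / 2
pI = 5.285

5.285


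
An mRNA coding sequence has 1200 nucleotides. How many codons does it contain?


codons = nucleotides / 3
codons = 1200 / 3 = 400

400


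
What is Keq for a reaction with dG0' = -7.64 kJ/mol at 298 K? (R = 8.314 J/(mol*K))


Keq = exp(-dG0 * 1000 / (R * T))
Keq = exp(-(-7.64) * 1000 / (8.314 * 298))
Keq = 21.8383

21.8383


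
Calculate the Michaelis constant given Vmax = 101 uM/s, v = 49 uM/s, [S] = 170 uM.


Km = [S] * (Vmax - v) / v
Km = 170 * (101 - 49) / 49
Km = 180.4082 uM

180.4082 uM


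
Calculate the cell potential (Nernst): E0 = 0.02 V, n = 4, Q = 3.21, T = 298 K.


E = E0 - (RT/nF) * ln(Q)
E = 0.02 - (8.314 * 298 / (4 * 96485)) * ln(3.21)
E = 0.0125 V

0.0125 V


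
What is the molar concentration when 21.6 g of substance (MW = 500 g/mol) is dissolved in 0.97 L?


C = (mass / MW) / volume
C = (21.6 / 500) / 0.97
C = 0.0445 M

0.0445 M


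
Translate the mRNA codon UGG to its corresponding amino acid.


Standard genetic code lookup.
Codon UGG -> Trp

Trp


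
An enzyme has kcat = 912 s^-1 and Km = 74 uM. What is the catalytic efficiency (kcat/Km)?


Catalytic efficiency = kcat / Km
= 912 / 74
= 12.3243 uM^-1*s^-1

12.3243 uM^-1*s^-1


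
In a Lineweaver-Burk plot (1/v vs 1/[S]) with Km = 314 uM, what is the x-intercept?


x-intercept = -1/Km
= -1/314
= -0.0032 1/uM

-0.0032 1/uM


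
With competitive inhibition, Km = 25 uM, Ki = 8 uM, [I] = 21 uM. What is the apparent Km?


Km_app = Km * (1 + [I]/Ki)
Km_app = 25 * (1 + 21/8)
Km_app = 90.625 uM

90.625 uM


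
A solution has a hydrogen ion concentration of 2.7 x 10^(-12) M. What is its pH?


pH = -log10([H+])
pH = -log10(2.7 x 10^(-12))
pH = 11.5686

11.5686


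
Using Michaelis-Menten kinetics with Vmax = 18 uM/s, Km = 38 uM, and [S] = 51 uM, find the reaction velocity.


v = Vmax * [S] / (Km + [S])
v = 18 * 51 / (38 + 51)
v = 10.3146 uM/s

10.3146 uM/s


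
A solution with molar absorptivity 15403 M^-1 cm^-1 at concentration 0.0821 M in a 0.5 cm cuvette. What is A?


A = epsilon * c * l
A = 15403 * 0.0821 * 0.5
A = 632.2932

632.2932


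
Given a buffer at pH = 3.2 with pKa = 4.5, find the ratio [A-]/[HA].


[A-]/[HA] = 10^(pH - pKa)
= 10^(3.2 - 4.5)
= 0.0501

0.0501


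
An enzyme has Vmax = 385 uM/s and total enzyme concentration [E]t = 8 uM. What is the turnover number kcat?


kcat = Vmax / [E]t
kcat = 385 / 8
kcat = 48.125 s^-1

48.125 s^-1


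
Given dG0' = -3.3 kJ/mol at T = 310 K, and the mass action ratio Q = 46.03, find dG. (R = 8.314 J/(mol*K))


dG = dG0' + RT * ln(Q) / 1000
dG = -3.3 + 8.314 * 310 * ln(46.03) / 1000
dG = 6.5694 kJ/mol

6.5694 kJ/mol


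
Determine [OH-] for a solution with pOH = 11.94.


[OH-] = 10^(-pOH)
[OH-] = 10^(-11.94)
[OH-] = 1.148e-12 M

1.148e-12 M


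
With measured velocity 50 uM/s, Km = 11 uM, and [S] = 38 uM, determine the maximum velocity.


Vmax = v * (Km + [S]) / [S]
Vmax = 50 * (11 + 38) / 38
Vmax = 64.4737 uM/s

64.4737 uM/s


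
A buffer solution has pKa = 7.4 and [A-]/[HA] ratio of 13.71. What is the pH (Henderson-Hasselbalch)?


pH = pKa + log10([A-]/[HA])
pH = 7.4 + log10(13.71)
pH = 8.537

8.537


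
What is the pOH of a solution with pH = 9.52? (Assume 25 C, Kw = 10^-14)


pOH = 14 - pH
pOH = 14 - 9.52
pOH = 4.48

4.48


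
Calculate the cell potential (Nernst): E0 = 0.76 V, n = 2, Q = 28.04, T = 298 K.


E = E0 - (RT/nF) * ln(Q)
E = 0.76 - (8.314 * 298 / (2 * 96485)) * ln(28.04)
E = 0.7172 V

0.7172 V


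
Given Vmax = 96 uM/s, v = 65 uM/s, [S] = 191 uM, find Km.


Km = [S] * (Vmax - v) / v
Km = 191 * (96 - 65) / 65
Km = 91.0923 uM

91.0923 uM


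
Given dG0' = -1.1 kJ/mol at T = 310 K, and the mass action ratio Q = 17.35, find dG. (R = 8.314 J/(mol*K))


dG = dG0' + RT * ln(Q) / 1000
dG = -1.1 + 8.314 * 310 * ln(17.35) / 1000
dG = 6.2547 kJ/mol

6.2547 kJ/mol


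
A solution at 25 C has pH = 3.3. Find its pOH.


pOH = 14 - pH
pOH = 14 - 3.3
pOH = 10.7

10.7


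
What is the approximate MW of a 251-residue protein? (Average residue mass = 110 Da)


MW = n_residues * 110 Da
MW = 251 * 110
MW = 27610 Da

27610 Da


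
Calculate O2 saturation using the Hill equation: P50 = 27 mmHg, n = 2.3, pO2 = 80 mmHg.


Y = pO2^n / (P50^n + pO2^n)
Y = 80^2.3 / (27^2.3 + 80^2.3)
Y = 92.4%

92.4%


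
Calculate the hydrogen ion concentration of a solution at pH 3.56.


[H+] = 10^(-pH)
[H+] = 10^(-3.56)
[H+] = 2.754e-04 M

2.754e-04 M


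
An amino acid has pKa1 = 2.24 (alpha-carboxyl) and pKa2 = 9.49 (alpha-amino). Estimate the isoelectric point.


pI = (pKa1 + pKa2) / 2
pI = (2.24 + 9.49) / 2
pI = 5.865

5.865


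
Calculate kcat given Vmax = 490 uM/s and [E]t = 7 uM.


kcat = Vmax / [E]t
kcat = 490 / 7
kcat = 70.0 s^-1

70.0 s^-1


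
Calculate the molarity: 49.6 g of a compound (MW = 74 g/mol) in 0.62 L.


C = (mass / MW) / volume
C = (49.6 / 74) / 0.62
C = 1.0811 M

1.0811 M


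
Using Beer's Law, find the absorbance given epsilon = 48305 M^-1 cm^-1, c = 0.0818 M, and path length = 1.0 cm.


A = epsilon * c * l
A = 48305 * 0.0818 * 1.0
A = 3951.349

3951.349


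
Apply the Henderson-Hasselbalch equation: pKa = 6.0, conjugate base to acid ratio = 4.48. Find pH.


pH = pKa + log10([A-]/[HA])
pH = 6.0 + log10(4.48)
pH = 6.6513

6.6513


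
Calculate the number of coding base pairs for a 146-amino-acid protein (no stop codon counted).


Each amino acid = 1 codon = 3 bp
bp = 146 * 3 = 438 bp

438 bp


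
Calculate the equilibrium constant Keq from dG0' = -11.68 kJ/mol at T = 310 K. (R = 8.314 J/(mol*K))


Keq = exp(-dG0 * 1000 / (R * T))
Keq = exp(-(-11.68) * 1000 / (8.314 * 310))
Keq = 92.9261

92.9261


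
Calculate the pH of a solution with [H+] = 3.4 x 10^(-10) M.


pH = -log10([H+])
pH = -log10(3.4 x 10^(-10))
pH = 9.4685

9.4685


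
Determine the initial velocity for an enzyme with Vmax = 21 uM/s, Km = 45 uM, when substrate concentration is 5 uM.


v = Vmax * [S] / (Km + [S])
v = 21 * 5 / (45 + 5)
v = 2.1 uM/s

2.1 uM/s


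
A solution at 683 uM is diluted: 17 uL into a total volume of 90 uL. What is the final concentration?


C2 = C1 * V1 / V2
C2 = 683 * 17 / 90
C2 = 129.0111 uM

129.0111 uM


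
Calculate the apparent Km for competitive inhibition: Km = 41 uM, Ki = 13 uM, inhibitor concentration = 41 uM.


Km_app = Km * (1 + [I]/Ki)
Km_app = 41 * (1 + 41/13)
Km_app = 170.3077 uM

170.3077 uM


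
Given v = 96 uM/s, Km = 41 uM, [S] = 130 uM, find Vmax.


Vmax = v * (Km + [S]) / [S]
Vmax = 96 * (41 + 130) / 130
Vmax = 126.2769 uM/s

126.2769 uM/s


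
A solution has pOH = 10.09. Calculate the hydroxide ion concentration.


[OH-] = 10^(-pOH)
[OH-] = 10^(-10.09)
[OH-] = 8.128e-11 M

8.128e-11 M


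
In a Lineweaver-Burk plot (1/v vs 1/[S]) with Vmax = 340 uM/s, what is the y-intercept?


y-intercept = 1/Vmax
= 1/340
= 0.0029 s/uM

0.0029 s/uM


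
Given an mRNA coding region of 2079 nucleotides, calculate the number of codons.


codons = nucleotides / 3
codons = 2079 / 3 = 693

693


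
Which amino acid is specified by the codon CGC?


Standard genetic code lookup.
Codon CGC -> Arg

Arg


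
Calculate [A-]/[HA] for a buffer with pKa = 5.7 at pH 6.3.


[A-]/[HA] = 10^(pH - pKa)
= 10^(6.3 - 5.7)
= 3.9811

3.9811


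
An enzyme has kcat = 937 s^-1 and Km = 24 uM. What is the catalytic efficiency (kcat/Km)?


Catalytic efficiency = kcat / Km
= 937 / 24
= 39.0417 uM^-1*s^-1

39.0417 uM^-1*s^-1


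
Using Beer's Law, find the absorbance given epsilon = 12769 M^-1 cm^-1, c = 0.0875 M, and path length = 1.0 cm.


A = epsilon * c * l
A = 12769 * 0.0875 * 1.0
A = 1117.2875

1117.2875


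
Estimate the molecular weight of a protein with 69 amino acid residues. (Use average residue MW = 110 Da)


MW = n_residues * 110 Da
MW = 69 * 110
MW = 7590 Da

7590 Da


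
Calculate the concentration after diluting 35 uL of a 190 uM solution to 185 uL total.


C2 = C1 * V1 / V2
C2 = 190 * 35 / 185
C2 = 35.9459 uM

35.9459 uM


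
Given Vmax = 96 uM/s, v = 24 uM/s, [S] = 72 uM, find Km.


Km = [S] * (Vmax - v) / v
Km = 72 * (96 - 24) / 24
Km = 216.0 uM

216.0 uM
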